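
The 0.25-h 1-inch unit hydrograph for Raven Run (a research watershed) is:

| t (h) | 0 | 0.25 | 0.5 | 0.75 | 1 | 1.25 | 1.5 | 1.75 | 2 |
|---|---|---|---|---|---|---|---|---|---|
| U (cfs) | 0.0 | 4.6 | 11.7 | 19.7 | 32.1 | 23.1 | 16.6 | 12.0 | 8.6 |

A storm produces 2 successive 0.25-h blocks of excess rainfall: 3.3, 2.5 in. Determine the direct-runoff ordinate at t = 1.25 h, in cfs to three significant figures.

By discrete convolution, Q_j = Σ (P_i / 1 in) · U_{j−i}.
At t = 1.25 h (j=5): Q = (3.3/1)·23.1 + (2.5/1)·32.1 = 156 cfs.

Q ≈ 156 cfs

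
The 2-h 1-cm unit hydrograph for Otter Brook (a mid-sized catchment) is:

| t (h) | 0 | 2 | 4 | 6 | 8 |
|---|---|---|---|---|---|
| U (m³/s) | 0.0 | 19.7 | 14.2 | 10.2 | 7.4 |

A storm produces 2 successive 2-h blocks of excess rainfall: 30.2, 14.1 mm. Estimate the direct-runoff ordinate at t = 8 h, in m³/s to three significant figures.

By discrete convolution, Q_j = Σ (P_i / 10 mm) · U_{j−i}.
At t = 8 h (j=4): Q = (30.2/10)·7.4 + (14.1/10)·10.2 = 36.7 m³/s.

Q ≈ 36.7 m³/s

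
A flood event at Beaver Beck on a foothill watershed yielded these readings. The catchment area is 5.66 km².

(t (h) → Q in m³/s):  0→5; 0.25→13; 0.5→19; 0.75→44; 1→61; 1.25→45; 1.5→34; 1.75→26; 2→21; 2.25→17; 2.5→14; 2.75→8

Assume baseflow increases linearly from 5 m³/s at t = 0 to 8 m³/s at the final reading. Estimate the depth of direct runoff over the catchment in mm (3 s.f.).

Direct runoff: 0.00, 7.73, 13.45, 38.18, 54.91, 38.64, 27.36, 19.09, 13.82, 9.55, 6.27, 0.00 m³/s; ΣQ_DR = 229.0 m³/s.
V = ΣQ_DR · Δt = 229.0 × 900 s = 2.061 × 10^5 m³.
Over A = 5.66 km², depth = V / A = 36.4 mm.

d ≈ 36.4 mm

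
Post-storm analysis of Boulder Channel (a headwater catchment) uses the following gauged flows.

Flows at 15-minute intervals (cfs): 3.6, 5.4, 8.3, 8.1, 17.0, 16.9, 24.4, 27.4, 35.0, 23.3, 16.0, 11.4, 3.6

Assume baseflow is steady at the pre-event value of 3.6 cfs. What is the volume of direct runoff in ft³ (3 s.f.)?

Direct-runoff ordinates (Q − Q_b): 0.0, 1.8, 4.7, 4.5, 13.4, 13.3, 20.8, 23.8, 31.4, 19.7, 12.4, 7.8, 0.0 cfs.
ΣQ_DR = 153.6 cfs.
With Δt = 0.25 h = 900 s, V = ΣQ_DR · Δt = 153.6 × 900 = 1.38 × 10^5 ft³.

V ≈ 1.38 × 10^5 ft³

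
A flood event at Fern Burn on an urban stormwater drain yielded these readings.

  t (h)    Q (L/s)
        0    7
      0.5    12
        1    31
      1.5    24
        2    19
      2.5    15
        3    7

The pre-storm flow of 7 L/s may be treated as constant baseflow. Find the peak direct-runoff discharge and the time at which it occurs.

Subtracting baseflow gives direct-runoff ordinates: 0.0, 5.0, 24.0, 17.0, 12.0, 8.0, 0.0 L/s.
The maximum is 24.0 L/s, occurring at the reading for t = 1 h.

Q_p = 24.0 L/s at t = 1 h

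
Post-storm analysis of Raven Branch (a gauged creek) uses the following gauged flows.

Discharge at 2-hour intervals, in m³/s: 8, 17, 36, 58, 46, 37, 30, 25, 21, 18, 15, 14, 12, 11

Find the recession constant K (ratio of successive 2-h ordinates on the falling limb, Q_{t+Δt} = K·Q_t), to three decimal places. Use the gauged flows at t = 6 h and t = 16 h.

Using the recession-limb readings at t = 6 h and t = 16 h: Q falls from 58 to 21 m³/s over 5 intervals.
K = (Q₂/Q₁)^(1/5) = (21/58)^(1/5) = 0.816.

K ≈ 0.816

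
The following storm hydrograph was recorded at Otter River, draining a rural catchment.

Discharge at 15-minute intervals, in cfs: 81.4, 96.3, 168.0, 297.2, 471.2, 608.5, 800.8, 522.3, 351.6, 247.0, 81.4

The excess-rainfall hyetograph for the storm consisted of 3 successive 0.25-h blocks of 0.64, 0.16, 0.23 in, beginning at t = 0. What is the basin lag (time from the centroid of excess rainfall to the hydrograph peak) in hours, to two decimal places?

t_L ≈ 1.22 h

Centroid of excess rainfall: t_c = Σ P_i·t̄_i / ΣP_i = 0.2755 h (block centres at 0.125, 0.375, 0.625 h).
Hydrograph peak occurs at t = 1.5 h, so basin lag t_L = 1.5 − 0.2755 = 1.22 h.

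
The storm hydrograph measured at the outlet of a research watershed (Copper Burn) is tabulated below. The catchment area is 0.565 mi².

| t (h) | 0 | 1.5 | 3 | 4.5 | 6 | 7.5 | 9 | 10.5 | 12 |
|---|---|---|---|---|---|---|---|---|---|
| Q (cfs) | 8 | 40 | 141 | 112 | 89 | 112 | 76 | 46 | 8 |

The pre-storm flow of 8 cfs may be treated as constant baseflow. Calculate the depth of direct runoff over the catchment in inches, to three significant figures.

Direct runoff: 0.0, 32.0, 133.0, 104.0, 81.0, 104.0, 68.0, 38.0, 0.0 cfs; ΣQ_DR = 560.0 cfs.
V = ΣQ_DR · Δt = 560.0 × 5400 s = 3.024 × 10^6 ft³.
Over A = 0.565 mi², depth = V / A = 2.30 in.

d ≈ 2.30 in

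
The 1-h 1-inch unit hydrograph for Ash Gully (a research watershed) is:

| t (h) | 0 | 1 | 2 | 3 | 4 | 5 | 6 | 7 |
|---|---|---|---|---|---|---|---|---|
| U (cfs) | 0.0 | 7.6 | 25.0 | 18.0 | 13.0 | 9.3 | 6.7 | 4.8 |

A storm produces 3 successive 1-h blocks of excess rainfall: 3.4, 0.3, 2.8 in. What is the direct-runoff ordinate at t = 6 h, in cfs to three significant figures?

By discrete convolution, Q_j = Σ (P_i / 1 in) · U_{j−i}.
At t = 6 h (j=6): Q = (3.4/1)·6.7 + (0.3/1)·9.3 + (2.8/1)·13.0 = 62.0 cfs.

Q ≈ 62.0 cfs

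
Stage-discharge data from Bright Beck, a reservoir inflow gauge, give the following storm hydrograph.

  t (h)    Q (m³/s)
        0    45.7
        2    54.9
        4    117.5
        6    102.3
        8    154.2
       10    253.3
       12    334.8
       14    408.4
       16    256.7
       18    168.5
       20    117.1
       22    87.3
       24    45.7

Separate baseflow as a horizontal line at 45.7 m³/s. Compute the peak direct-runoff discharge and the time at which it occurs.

Subtracting baseflow gives direct-runoff ordinates: 0.0, 9.2, 71.8, 56.6, 108.5, 207.6, 289.1, 362.7, 211.0, 122.8, 71.4, 41.6, 0.0 m³/s.
The maximum is 362.7 m³/s, occurring at the reading for t = 14 h.

Q_p = 362.7 m³/s at t = 14 h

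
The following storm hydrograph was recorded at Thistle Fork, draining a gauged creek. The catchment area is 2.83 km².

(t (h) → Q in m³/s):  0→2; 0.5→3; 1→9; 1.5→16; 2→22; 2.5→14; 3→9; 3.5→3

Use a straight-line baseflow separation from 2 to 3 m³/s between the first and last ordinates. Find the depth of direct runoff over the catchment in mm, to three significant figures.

Direct runoff: 0.00, 0.86, 6.71, 13.57, 19.43, 11.29, 6.14, 0.00 m³/s; ΣQ_DR = 58.00 m³/s.
V = ΣQ_DR · Δt = 58.00 × 1800 s = 1.044 × 10^5 m³.
Over A = 2.83 km², depth = V / A = 36.9 mm.

d ≈ 36.9 mm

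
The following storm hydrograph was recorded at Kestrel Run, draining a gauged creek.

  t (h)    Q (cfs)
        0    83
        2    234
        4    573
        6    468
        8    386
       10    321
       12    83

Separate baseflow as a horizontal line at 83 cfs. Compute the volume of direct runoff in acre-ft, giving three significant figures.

V ≈ 259 acre-ft

Direct-runoff ordinates (Q − Q_b): 0.0, 151.0, 490.0, 385.0, 303.0, 238.0, 0.0 cfs.
ΣQ_DR = 1567 cfs.
With Δt = 2 h = 7200 s, V = ΣQ_DR · Δt = 1567 × 7200 = 1.13 × 10^7 ft³ = 259 acre-ft.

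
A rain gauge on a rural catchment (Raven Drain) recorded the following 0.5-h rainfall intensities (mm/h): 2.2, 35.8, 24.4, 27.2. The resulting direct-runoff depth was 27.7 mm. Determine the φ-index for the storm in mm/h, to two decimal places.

φ ≈ 10.67 mm/h

Only the 3 blocks with intensity above φ contribute runoff: 35.8, 24.4, 27.2 mm/h.
Σ(I−φ)·Δt = d  ⇒  (35.8+24.4+27.2 − 3φ)·0.5 = 27.7
φ = (87.40 − 27.7/0.5) / 3 = 10.67 mm/h.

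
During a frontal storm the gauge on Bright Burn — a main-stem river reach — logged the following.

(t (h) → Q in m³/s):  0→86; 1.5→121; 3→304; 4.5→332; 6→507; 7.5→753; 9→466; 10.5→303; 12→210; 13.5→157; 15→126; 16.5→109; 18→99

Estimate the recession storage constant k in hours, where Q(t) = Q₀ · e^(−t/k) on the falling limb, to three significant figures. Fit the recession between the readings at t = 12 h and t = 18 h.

k ≈ 7.98 h

On the falling limb, Q drops from 210 to 99 m³/s between t = 12 h and t = 18 h (Δt = 6 h).
k = −Δt / ln(Q₂/Q₁) = −6 / ln(99/210) = 7.98 h.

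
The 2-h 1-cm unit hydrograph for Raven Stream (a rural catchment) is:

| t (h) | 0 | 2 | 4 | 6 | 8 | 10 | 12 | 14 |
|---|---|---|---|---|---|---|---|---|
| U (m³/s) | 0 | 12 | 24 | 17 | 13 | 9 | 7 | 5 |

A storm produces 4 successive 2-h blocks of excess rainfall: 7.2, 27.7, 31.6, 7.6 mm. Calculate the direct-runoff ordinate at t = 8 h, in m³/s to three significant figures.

By discrete convolution, Q_j = Σ (P_i / 10 mm) · U_{j−i}.
At t = 8 h (j=4): Q = (7.2/10)·13 + (27.7/10)·17 + (31.6/10)·24 + (7.6/10)·12 = 141 m³/s.

Q ≈ 141 m³/s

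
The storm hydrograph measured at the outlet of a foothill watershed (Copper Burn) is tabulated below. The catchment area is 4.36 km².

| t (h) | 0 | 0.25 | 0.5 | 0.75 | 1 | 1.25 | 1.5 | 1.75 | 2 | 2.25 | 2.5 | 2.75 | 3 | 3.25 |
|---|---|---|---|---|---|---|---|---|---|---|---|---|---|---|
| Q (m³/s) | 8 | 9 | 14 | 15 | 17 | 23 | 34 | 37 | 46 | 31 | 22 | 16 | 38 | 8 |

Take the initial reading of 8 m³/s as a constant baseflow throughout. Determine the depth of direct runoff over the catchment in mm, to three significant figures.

d ≈ 42.5 mm

Direct runoff: 0.0, 1.0, 6.0, 7.0, 9.0, 15.0, 26.0, 29.0, 38.0, 23.0, 14.0, 8.0, 30.0, 0.0 m³/s; ΣQ_DR = 206.0 m³/s.
V = ΣQ_DR · Δt = 206.0 × 900 s = 1.854 × 10^5 m³.
Over A = 4.36 km², depth = V / A = 42.5 mm.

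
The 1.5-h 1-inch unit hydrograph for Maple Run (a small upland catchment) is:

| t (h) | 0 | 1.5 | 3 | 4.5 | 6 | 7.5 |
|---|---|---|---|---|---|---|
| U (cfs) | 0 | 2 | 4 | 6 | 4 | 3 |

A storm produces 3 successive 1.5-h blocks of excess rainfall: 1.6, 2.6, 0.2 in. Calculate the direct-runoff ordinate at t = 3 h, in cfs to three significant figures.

By discrete convolution, Q_j = Σ (P_i / 1 in) · U_{j−i}.
At t = 3 h (j=2): Q = (1.6/1)·4 + (2.6/1)·2 + (0.2/1)·0 = 11.6 cfs.

Q ≈ 11.6 cfs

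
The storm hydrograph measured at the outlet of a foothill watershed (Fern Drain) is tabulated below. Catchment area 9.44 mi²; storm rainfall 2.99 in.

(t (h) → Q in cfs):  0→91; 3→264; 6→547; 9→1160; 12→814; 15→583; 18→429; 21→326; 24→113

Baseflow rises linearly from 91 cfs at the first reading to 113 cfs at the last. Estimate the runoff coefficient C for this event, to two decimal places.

ΣQ_DR = 3409 cfs; V = ΣQ_DR·Δt = 3.682 × 10^7 ft³.
Runoff depth d = V / A = 1.679 in.
C = d / P = 1.679 / 2.99 = 0.56.

C ≈ 0.56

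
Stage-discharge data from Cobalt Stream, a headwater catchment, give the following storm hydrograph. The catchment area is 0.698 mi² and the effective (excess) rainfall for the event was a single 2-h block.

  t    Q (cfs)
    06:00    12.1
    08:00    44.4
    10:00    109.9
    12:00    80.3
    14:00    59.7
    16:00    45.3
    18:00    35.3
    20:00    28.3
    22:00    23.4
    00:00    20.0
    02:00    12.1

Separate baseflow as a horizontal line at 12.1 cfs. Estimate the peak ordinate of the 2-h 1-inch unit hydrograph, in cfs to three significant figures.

U_p ≈ 65.2 cfs

Direct runoff: 0.0, 32.3, 97.8, 68.2, 47.6, 33.2, 23.2, 16.2, 11.3, 7.9, 0.0 cfs; ΣQ_DR = 337.7 cfs, peak = 97.8 cfs.
Runoff depth d = ΣQ_DR·Δt / A = 337.7 × 7200 / (0.698 mi²) = 1.499 in.
The 1-inch UH is the DRH scaled by (1 in)/d, so U_p = 97.8 × 1/1.499 = 65.2 cfs.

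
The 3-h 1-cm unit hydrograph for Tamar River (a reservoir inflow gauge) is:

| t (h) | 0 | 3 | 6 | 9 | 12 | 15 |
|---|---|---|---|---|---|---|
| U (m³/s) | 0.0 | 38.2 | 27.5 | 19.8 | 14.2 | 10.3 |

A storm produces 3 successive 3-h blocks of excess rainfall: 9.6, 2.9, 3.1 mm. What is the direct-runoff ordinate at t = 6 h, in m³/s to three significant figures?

By discrete convolution, Q_j = Σ (P_i / 10 mm) · U_{j−i}.
At t = 6 h (j=2): Q = (9.6/10)·27.5 + (2.9/10)·38.2 + (3.1/10)·0.0 = 37.5 m³/s.

Q ≈ 37.5 m³/s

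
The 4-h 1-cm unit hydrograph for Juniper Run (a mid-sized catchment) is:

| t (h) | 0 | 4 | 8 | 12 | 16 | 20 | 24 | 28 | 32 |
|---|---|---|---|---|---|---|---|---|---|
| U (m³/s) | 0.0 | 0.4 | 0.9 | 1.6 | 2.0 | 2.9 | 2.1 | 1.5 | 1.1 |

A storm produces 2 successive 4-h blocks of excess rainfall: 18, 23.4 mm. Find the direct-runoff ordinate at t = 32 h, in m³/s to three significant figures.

By discrete convolution, Q_j = Σ (P_i / 10 mm) · U_{j−i}.
At t = 32 h (j=8): Q = (18/10)·1.1 + (23.4/10)·1.5 = 5.49 m³/s.

Q ≈ 5.49 m³/s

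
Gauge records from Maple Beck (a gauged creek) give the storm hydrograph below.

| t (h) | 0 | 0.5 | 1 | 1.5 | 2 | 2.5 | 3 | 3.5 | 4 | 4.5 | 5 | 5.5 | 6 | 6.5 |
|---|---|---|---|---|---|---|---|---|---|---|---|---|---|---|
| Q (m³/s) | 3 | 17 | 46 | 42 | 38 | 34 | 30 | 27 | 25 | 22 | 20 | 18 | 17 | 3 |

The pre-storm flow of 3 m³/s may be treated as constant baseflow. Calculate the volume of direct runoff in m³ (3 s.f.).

Direct-runoff ordinates (Q − Q_b): 0.0, 14.0, 43.0, 39.0, 35.0, 31.0, 27.0, 24.0, 22.0, 19.0, 17.0, 15.0, 14.0, 0.0 m³/s.
ΣQ_DR = 300.0 m³/s.
With Δt = 0.5 h = 1800 s, V = ΣQ_DR · Δt = 300.0 × 1800 = 5.40 × 10^5 m³.

V ≈ 5.40 × 10^5 m³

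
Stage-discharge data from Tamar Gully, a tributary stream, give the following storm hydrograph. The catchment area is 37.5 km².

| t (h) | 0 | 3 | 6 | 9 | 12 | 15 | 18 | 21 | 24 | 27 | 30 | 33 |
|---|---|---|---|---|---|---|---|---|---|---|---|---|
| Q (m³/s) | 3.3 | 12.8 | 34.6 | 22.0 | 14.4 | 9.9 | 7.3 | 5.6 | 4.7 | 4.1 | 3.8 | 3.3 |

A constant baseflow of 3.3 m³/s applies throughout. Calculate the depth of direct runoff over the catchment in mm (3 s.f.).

d ≈ 24.8 mm

Direct runoff: 0.0, 9.5, 31.3, 18.7, 11.1, 6.6, 4.0, 2.3, 1.4, 0.8, 0.5, 0.0 m³/s; ΣQ_DR = 86.20 m³/s.
V = ΣQ_DR · Δt = 86.20 × 10800 s = 9.310 × 10^5 m³.
Over A = 37.5 km², depth = V / A = 24.8 mm.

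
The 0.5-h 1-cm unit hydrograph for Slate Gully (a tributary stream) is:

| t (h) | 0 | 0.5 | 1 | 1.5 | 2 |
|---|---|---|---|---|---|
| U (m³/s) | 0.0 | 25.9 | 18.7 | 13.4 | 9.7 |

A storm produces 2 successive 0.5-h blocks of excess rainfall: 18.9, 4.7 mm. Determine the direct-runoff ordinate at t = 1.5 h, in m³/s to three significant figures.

Q ≈ 34.1 m³/s

By discrete convolution, Q_j = Σ (P_i / 10 mm) · U_{j−i}.
At t = 1.5 h (j=3): Q = (18.9/10)·13.4 + (4.7/10)·18.7 = 34.1 m³/s.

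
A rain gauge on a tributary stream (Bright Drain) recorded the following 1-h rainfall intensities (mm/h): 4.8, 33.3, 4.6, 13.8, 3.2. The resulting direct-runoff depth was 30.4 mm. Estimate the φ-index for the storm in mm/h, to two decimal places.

Only the 2 blocks with intensity above φ contribute runoff: 33.3, 13.8 mm/h.
Σ(I−φ)·Δt = d  ⇒  (33.3+13.8 − 2φ)·1 = 30.4
φ = (47.10 − 30.4/1) / 2 = 8.35 mm/h.

φ ≈ 8.35 mm/h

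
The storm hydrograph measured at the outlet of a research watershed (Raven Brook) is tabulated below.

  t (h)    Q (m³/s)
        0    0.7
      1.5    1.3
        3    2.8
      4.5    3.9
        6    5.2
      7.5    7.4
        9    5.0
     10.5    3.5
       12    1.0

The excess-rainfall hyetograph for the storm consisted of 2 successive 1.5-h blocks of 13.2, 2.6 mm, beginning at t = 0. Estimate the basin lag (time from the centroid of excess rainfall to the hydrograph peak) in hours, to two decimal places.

t_L ≈ 6.50 h

Centroid of excess rainfall: t_c = Σ P_i·t̄_i / ΣP_i = 0.9968 h (block centres at 0.75, 2.25 h).
Hydrograph peak occurs at t = 7.5 h, so basin lag t_L = 7.5 − 0.9968 = 6.50 h.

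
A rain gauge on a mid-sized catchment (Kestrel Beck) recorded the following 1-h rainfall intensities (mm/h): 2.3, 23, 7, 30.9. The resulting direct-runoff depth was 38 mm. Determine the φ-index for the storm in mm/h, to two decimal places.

Only the 2 blocks with intensity above φ contribute runoff: 23, 30.9 mm/h.
Σ(I−φ)·Δt = d  ⇒  (23+30.9 − 2φ)·1 = 38
φ = (53.90 − 38/1) / 2 = 7.95 mm/h.

φ ≈ 7.95 mm/h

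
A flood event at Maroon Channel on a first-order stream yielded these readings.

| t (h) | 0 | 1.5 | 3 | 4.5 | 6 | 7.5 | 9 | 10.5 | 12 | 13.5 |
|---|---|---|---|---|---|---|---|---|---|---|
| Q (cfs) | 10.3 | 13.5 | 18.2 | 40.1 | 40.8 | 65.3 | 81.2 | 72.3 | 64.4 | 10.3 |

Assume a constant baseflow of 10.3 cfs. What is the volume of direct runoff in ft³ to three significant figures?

V ≈ 1.69 × 10^6 ft³

Direct-runoff ordinates (Q − Q_b): 0.0, 3.2, 7.9, 29.8, 30.5, 55.0, 70.9, 62.0, 54.1, 0.0 cfs.
ΣQ_DR = 313.4 cfs.
With Δt = 1.5 h = 5400 s, V = ΣQ_DR · Δt = 313.4 × 5400 = 1.69 × 10^6 ft³.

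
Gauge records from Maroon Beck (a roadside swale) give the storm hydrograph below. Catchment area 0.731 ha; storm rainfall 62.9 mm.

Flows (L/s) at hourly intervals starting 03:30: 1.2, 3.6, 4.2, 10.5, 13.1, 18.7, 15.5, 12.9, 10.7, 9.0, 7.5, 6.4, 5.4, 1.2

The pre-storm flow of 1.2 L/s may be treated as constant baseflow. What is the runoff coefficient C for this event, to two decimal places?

C ≈ 0.81

ΣQ_DR = 103.1 L/s; V = ΣQ_DR·Δt = 3.712 × 10^5 L.
Runoff depth d = V / A = 50.77 mm.
C = d / P = 50.77 / 62.9 = 0.81.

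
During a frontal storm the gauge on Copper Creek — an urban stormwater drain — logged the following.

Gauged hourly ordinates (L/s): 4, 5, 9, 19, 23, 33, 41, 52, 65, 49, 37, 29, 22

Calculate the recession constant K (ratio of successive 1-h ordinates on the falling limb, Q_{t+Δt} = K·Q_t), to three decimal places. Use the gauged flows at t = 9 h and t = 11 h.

K ≈ 0.769

Using the recession-limb readings at t = 9 h and t = 11 h: Q falls from 49 to 29 L/s over 2 intervals.
K = (Q₂/Q₁)^(1/2) = (29/49)^(1/2) = 0.769.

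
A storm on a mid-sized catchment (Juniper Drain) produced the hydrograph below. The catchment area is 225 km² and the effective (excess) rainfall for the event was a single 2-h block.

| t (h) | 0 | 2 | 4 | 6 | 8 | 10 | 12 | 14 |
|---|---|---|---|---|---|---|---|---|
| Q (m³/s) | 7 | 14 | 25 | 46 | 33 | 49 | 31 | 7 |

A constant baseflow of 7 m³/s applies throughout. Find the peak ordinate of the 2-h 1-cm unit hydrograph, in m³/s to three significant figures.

U_p ≈ 84.1 m³/s

Direct runoff: 0.0, 7.0, 18.0, 39.0, 26.0, 42.0, 24.0, 0.0 m³/s; ΣQ_DR = 156.0 m³/s, peak = 42.0 m³/s.
Runoff depth d = ΣQ_DR·Δt / A = 156.0 × 7200 / (225 km²) = 4.992 mm.
The 1-cm UH is the DRH scaled by (10 mm)/d, so U_p = 42.0 × 10/4.992 = 84.1 m³/s.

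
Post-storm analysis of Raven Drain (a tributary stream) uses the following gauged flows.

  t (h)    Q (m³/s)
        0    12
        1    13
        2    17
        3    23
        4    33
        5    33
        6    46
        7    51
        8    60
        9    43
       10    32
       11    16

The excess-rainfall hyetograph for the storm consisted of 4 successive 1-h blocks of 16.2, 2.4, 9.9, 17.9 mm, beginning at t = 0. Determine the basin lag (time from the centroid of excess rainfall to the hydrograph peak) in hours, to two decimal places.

t_L ≈ 5.86 h

Centroid of excess rainfall: t_c = Σ P_i·t̄_i / ΣP_i = 2.1358 h (block centres at 0.5, 1.5, 2.5, 3.5 h).
Hydrograph peak occurs at t = 8 h, so basin lag t_L = 8 − 2.1358 = 5.86 h.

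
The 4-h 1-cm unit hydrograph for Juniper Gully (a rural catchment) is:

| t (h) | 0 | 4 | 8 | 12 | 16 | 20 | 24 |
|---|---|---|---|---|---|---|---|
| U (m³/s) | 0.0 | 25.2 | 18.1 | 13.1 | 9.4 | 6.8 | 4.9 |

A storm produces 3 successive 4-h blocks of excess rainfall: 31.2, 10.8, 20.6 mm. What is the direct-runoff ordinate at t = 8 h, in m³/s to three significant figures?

By discrete convolution, Q_j = Σ (P_i / 10 mm) · U_{j−i}.
At t = 8 h (j=2): Q = (31.2/10)·18.1 + (10.8/10)·25.2 + (20.6/10)·0.0 = 83.7 m³/s.

Q ≈ 83.7 m³/s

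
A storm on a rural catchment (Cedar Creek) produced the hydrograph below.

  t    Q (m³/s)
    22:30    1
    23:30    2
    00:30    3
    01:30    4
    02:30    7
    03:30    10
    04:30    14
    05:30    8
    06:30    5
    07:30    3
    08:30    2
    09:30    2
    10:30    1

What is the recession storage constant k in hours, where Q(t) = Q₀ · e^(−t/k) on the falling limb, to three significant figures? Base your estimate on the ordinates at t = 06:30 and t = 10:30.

k ≈ 2.49 h

On the falling limb, Q drops from 5 to 1 m³/s between t = 06:30 and t = 10:30 (Δt = 4 h).
k = −Δt / ln(Q₂/Q₁) = −4 / ln(1/5) = 2.49 h.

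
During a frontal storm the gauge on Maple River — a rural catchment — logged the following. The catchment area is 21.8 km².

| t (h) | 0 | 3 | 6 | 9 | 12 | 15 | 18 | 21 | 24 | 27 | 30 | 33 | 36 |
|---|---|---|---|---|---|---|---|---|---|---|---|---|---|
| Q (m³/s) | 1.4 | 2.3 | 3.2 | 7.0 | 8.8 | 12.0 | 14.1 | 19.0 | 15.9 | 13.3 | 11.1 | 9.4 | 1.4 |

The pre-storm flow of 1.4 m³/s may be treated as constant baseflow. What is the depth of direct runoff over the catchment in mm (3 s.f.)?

d ≈ 49.9 mm

Direct runoff: 0.0, 0.9, 1.8, 5.6, 7.4, 10.6, 12.7, 17.6, 14.5, 11.9, 9.7, 8.0, 0.0 m³/s; ΣQ_DR = 100.7 m³/s.
V = ΣQ_DR · Δt = 100.7 × 10800 s = 1.088 × 10^6 m³.
Over A = 21.8 km², depth = V / A = 49.9 mm.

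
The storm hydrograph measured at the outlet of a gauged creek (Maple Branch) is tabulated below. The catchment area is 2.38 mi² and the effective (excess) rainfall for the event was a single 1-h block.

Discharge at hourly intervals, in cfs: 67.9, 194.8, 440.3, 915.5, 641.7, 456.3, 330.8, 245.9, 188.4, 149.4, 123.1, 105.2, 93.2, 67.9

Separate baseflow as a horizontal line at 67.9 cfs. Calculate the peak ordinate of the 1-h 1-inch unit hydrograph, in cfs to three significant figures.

U_p ≈ 424 cfs

Direct runoff: 0.0, 126.9, 372.4, 847.6, 573.8, 388.4, 262.9, 178.0, 120.5, 81.5, 55.2, 37.3, 25.3, 0.0 cfs; ΣQ_DR = 3070 cfs, peak = 847.6 cfs.
Runoff depth d = ΣQ_DR·Δt / A = 3070 × 3600 / (2.38 mi²) = 1.999 in.
The 1-inch UH is the DRH scaled by (1 in)/d, so U_p = 847.6 × 1/1.999 = 424 cfs.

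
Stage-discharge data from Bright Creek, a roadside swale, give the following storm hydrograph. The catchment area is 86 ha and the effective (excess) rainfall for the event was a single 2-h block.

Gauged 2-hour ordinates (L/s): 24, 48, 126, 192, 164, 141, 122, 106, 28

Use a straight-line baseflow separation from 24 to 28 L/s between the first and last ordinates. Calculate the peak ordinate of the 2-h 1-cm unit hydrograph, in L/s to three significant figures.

Direct runoff: 0.00, 23.50, 101.00, 166.50, 138.00, 114.50, 95.00, 78.50, 0.00 L/s; ΣQ_DR = 717.0 L/s, peak = 166.50 L/s.
Runoff depth d = ΣQ_DR·Δt / A = 717.0 × 7200 / (86 ha) = 6.003 mm.
The 1-cm UH is the DRH scaled by (10 mm)/d, so U_p = 166.50 × 10/6.003 = 277 L/s.

U_p ≈ 277 L/s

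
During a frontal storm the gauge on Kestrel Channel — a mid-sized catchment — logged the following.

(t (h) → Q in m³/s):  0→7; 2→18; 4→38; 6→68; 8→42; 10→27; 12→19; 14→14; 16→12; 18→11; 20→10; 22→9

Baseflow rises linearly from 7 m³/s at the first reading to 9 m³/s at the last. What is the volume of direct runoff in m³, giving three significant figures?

Direct-runoff ordinates (Q − Q_b): 0.00, 10.82, 30.64, 60.45, 34.27, 19.09, 10.91, 5.73, 3.55, 2.36, 1.18, 0.00 m³/s.
ΣQ_DR = 179.0 m³/s.
With Δt = 2 h = 7200 s, V = ΣQ_DR · Δt = 179.0 × 7200 = 1.29 × 10^6 m³.

V ≈ 1.29 × 10^6 m³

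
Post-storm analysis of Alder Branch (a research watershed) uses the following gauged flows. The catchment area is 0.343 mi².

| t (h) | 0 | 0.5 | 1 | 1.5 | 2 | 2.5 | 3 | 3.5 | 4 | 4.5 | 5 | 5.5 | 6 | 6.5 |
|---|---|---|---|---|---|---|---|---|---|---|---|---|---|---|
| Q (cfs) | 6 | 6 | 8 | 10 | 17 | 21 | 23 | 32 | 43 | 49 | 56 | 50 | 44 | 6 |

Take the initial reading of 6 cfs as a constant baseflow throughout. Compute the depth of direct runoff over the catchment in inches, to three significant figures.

Direct runoff: 0.0, 0.0, 2.0, 4.0, 11.0, 15.0, 17.0, 26.0, 37.0, 43.0, 50.0, 44.0, 38.0, 0.0 cfs; ΣQ_DR = 287.0 cfs.
V = ΣQ_DR · Δt = 287.0 × 1800 s = 5.166 × 10^5 ft³.
Over A = 0.343 mi², depth = V / A = 0.648 in.

d ≈ 0.648 in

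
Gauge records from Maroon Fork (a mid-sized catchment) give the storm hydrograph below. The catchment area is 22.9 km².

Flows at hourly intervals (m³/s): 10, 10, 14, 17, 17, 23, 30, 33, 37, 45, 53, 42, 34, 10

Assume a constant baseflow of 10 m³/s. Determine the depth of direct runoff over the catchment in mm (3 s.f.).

Direct runoff: 0.0, 0.0, 4.0, 7.0, 7.0, 13.0, 20.0, 23.0, 27.0, 35.0, 43.0, 32.0, 24.0, 0.0 m³/s; ΣQ_DR = 235.0 m³/s.
V = ΣQ_DR · Δt = 235.0 × 3600 s = 8.460 × 10^5 m³.
Over A = 22.9 km², depth = V / A = 36.9 mm.

d ≈ 36.9 mm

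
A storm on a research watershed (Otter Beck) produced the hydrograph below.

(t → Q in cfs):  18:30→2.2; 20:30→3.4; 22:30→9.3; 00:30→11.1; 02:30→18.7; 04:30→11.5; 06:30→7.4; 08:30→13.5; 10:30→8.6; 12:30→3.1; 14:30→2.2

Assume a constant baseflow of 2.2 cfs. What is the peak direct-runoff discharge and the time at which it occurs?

Subtracting baseflow gives direct-runoff ordinates: 0.0, 1.2, 7.1, 8.9, 16.5, 9.3, 5.2, 11.3, 6.4, 0.9, 0.0 cfs.
The maximum is 16.5 cfs, occurring at the reading for t = 02:30.

Q_p = 16.5 cfs at t = 02:30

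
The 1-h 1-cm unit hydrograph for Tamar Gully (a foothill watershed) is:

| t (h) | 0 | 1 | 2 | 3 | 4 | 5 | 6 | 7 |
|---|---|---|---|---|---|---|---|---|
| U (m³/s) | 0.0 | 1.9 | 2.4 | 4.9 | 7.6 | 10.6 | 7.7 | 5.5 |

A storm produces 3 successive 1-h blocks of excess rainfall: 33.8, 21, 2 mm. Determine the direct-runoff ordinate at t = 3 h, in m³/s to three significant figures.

Q ≈ 22.0 m³/s

By discrete convolution, Q_j = Σ (P_i / 10 mm) · U_{j−i}.
At t = 3 h (j=3): Q = (33.8/10)·4.9 + (21/10)·2.4 + (2/10)·1.9 = 22.0 m³/s.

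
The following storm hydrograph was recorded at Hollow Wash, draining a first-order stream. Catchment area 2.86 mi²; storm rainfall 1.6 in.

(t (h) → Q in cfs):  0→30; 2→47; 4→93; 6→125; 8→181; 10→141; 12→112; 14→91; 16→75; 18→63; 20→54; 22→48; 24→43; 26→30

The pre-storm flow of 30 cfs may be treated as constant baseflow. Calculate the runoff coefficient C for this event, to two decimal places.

C ≈ 0.48

ΣQ_DR = 713.0 cfs; V = ΣQ_DR·Δt = 5.134 × 10^6 ft³.
Runoff depth d = V / A = 0.7726 in.
C = d / P = 0.7726 / 1.6 = 0.48.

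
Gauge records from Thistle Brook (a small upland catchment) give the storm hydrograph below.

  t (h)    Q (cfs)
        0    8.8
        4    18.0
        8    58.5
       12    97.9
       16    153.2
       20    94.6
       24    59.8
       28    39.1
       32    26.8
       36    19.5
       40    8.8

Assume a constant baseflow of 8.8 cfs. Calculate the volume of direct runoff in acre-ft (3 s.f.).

V ≈ 161 acre-ft

Direct-runoff ordinates (Q − Q_b): 0.0, 9.2, 49.7, 89.1, 144.4, 85.8, 51.0, 30.3, 18.0, 10.7, 0.0 cfs.
ΣQ_DR = 488.2 cfs.
With Δt = 4 h = 14400 s, V = ΣQ_DR · Δt = 488.2 × 14400 = 7.03 × 10^6 ft³ = 161 acre-ft.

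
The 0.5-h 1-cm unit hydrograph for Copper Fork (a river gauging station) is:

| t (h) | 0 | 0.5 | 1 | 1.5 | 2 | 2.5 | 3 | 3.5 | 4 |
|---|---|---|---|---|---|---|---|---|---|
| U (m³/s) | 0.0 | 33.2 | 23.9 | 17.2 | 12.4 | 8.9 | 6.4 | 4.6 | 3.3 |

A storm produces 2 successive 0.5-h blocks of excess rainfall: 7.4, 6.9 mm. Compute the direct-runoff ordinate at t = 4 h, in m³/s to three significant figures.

Q ≈ 5.62 m³/s

By discrete convolution, Q_j = Σ (P_i / 10 mm) · U_{j−i}.
At t = 4 h (j=8): Q = (7.4/10)·3.3 + (6.9/10)·4.6 = 5.62 m³/s.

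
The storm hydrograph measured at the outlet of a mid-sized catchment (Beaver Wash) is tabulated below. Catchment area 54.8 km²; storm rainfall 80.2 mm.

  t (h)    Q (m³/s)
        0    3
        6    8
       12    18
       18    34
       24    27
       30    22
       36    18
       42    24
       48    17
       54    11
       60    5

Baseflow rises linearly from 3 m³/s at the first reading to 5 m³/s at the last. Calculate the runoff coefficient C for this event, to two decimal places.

C ≈ 0.70

ΣQ_DR = 143.0 m³/s; V = ΣQ_DR·Δt = 3.089 × 10^6 m³.
Runoff depth d = V / A = 56.36 mm.
C = d / P = 56.36 / 80.2 = 0.70.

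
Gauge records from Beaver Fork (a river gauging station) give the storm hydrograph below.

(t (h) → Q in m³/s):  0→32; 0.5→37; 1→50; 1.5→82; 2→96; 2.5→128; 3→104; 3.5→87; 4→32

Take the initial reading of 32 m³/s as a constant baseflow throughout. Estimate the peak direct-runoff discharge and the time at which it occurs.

Subtracting baseflow gives direct-runoff ordinates: 0.0, 5.0, 18.0, 50.0, 64.0, 96.0, 72.0, 55.0, 0.0 m³/s.
The maximum is 96.0 m³/s, occurring at the reading for t = 2.5 h.

Q_p = 96.0 m³/s at t = 2.5 h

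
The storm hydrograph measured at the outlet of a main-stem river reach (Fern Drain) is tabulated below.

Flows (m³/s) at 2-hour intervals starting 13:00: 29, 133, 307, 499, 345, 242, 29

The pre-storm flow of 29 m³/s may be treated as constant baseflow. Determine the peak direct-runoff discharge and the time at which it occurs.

Subtracting baseflow gives direct-runoff ordinates: 0.0, 104.0, 278.0, 470.0, 316.0, 213.0, 0.0 m³/s.
The maximum is 470.0 m³/s, occurring at the reading for t = 19:00.

Q_p = 470.0 m³/s at t = 19:00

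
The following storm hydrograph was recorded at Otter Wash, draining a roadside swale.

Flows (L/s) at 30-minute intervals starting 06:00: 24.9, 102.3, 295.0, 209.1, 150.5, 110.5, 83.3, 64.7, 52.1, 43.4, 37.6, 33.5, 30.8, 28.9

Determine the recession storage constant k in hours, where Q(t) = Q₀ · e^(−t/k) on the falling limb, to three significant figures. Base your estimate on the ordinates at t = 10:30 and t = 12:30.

k ≈ 4.92 h

On the falling limb, Q drops from 43.4 to 28.9 L/s between t = 10:30 and t = 12:30 (Δt = 2 h).
k = −Δt / ln(Q₂/Q₁) = −2 / ln(28.9/43.4) = 4.92 h.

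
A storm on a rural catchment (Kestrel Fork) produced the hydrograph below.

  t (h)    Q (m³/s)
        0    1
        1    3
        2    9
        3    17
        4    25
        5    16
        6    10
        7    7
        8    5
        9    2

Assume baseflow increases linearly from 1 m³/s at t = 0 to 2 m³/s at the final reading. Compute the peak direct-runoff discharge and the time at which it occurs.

Q_p = 23.56 m³/s at t = 4 h

Subtracting baseflow gives direct-runoff ordinates: 0.00, 1.89, 7.78, 15.67, 23.56, 14.44, 8.33, 5.22, 3.11, 0.00 m³/s.
The maximum is 23.56 m³/s, occurring at the reading for t = 4 h.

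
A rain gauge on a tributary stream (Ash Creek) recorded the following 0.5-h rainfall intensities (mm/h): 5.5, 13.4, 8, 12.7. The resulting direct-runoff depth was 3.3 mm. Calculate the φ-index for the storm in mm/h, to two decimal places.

φ ≈ 9.75 mm/h

Only the 2 blocks with intensity above φ contribute runoff: 13.4, 12.7 mm/h.
Σ(I−φ)·Δt = d  ⇒  (13.4+12.7 − 2φ)·0.5 = 3.3
φ = (26.10 − 3.3/0.5) / 2 = 9.75 mm/h.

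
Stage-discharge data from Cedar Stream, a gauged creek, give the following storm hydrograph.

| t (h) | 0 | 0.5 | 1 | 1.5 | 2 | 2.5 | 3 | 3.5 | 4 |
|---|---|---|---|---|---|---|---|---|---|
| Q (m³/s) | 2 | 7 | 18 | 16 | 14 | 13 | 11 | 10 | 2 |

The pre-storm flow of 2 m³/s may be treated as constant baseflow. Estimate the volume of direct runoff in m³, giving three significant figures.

Direct-runoff ordinates (Q − Q_b): 0.0, 5.0, 16.0, 14.0, 12.0, 11.0, 9.0, 8.0, 0.0 m³/s.
ΣQ_DR = 75.00 m³/s.
With Δt = 0.5 h = 1800 s, V = ΣQ_DR · Δt = 75.00 × 1800 = 1.35 × 10^5 m³.

V ≈ 1.35 × 10^5 m³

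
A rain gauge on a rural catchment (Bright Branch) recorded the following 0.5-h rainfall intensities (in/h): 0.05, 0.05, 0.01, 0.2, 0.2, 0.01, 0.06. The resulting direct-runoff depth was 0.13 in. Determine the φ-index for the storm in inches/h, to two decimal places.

Only the 2 blocks with intensity above φ contribute runoff: 0.2, 0.2 in/h.
Σ(I−φ)·Δt = d  ⇒  (0.2+0.2 − 2φ)·0.5 = 0.13
φ = (0.4000 − 0.13/0.5) / 2 = 0.07 in/h.

φ ≈ 0.07 in/h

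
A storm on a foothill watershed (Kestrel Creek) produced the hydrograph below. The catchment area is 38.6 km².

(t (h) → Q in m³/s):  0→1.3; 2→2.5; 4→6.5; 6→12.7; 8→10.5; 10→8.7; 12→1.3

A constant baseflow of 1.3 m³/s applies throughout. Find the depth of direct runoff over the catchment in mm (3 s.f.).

Direct runoff: 0.0, 1.2, 5.2, 11.4, 9.2, 7.4, 0.0 m³/s; ΣQ_DR = 34.40 m³/s.
V = ΣQ_DR · Δt = 34.40 × 7200 s = 2.477 × 10^5 m³.
Over A = 38.6 km², depth = V / A = 6.42 mm.

d ≈ 6.42 mm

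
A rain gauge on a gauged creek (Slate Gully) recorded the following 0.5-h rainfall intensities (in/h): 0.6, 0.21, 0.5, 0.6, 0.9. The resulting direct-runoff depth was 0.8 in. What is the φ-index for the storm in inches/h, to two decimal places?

Only the 4 blocks with intensity above φ contribute runoff: 0.6, 0.5, 0.6, 0.9 in/h.
Σ(I−φ)·Δt = d  ⇒  (0.6+0.5+0.6+0.9 − 4φ)·0.5 = 0.8
φ = (2.600 − 0.8/0.5) / 4 = 0.25 in/h.

φ ≈ 0.25 in/h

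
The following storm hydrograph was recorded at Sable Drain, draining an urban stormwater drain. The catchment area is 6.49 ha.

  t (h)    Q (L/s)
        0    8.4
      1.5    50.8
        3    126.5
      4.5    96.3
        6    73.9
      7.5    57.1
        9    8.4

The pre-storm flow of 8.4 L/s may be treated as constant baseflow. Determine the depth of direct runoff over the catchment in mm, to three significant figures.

Direct runoff: 0.0, 42.4, 118.1, 87.9, 65.5, 48.7, 0.0 L/s; ΣQ_DR = 362.6 L/s.
V = ΣQ_DR · Δt = 362.6 × 5400 s = 1.958 × 10^6 L.
Over A = 6.49 ha, depth = V / A = 30.2 mm.

d ≈ 30.2 mm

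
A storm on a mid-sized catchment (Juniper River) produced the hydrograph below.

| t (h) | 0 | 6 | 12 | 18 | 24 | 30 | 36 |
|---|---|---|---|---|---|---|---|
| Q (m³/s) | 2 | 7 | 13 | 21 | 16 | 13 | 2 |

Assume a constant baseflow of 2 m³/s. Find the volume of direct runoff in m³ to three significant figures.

V ≈ 1.30 × 10^6 m³

Direct-runoff ordinates (Q − Q_b): 0.0, 5.0, 11.0, 19.0, 14.0, 11.0, 0.0 m³/s.
ΣQ_DR = 60.00 m³/s.
With Δt = 6 h = 21600 s, V = ΣQ_DR · Δt = 60.00 × 21600 = 1.30 × 10^6 m³.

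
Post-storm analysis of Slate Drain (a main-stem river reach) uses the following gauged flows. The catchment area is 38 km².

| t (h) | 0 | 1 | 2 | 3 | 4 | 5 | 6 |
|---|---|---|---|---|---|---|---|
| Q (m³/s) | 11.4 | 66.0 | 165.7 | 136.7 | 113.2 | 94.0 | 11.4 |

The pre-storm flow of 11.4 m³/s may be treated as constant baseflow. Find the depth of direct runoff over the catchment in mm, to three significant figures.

Direct runoff: 0.0, 54.6, 154.3, 125.3, 101.8, 82.6, 0.0 m³/s; ΣQ_DR = 518.6 m³/s.
V = ΣQ_DR · Δt = 518.6 × 3600 s = 1.867 × 10^6 m³.
Over A = 38 km², depth = V / A = 49.1 mm.

d ≈ 49.1 mm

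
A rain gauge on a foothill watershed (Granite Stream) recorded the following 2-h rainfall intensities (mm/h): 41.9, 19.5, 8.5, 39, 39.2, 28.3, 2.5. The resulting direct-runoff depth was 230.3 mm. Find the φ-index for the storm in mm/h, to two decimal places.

φ ≈ 10.55 mm/h

Only the 5 blocks with intensity above φ contribute runoff: 41.9, 19.5, 39, 39.2, 28.3 mm/h.
Σ(I−φ)·Δt = d  ⇒  (41.9+19.5+39+39.2+28.3 − 5φ)·2 = 230.3
φ = (167.9 − 230.3/2) / 5 = 10.55 mm/h.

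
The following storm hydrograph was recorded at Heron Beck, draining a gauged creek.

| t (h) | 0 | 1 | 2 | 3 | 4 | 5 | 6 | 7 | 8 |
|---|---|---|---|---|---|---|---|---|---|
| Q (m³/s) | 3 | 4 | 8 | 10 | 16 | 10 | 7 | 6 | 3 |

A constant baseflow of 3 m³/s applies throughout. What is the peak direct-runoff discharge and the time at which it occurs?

Subtracting baseflow gives direct-runoff ordinates: 0.0, 1.0, 5.0, 7.0, 13.0, 7.0, 4.0, 3.0, 0.0 m³/s.
The maximum is 13.0 m³/s, occurring at the reading for t = 4 h.

Q_p = 13.0 m³/s at t = 4 h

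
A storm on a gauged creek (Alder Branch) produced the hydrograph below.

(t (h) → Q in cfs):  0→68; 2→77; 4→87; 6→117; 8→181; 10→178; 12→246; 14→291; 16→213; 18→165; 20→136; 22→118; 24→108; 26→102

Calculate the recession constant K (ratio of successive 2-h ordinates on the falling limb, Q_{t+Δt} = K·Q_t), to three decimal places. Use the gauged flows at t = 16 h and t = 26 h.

Using the recession-limb readings at t = 16 h and t = 26 h: Q falls from 213 to 102 cfs over 5 intervals.
K = (Q₂/Q₁)^(1/5) = (102/213)^(1/5) = 0.863.

K ≈ 0.863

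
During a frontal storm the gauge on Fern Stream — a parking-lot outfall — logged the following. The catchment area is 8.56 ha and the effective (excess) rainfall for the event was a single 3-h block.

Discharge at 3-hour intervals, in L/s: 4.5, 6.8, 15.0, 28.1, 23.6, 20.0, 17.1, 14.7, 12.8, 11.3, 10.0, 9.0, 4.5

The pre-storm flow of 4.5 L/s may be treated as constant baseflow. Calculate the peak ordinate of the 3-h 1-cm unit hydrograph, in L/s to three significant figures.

U_p ≈ 15.7 L/s

Direct runoff: 0.0, 2.3, 10.5, 23.6, 19.1, 15.5, 12.6, 10.2, 8.3, 6.8, 5.5, 4.5, 0.0 L/s; ΣQ_DR = 118.9 L/s, peak = 23.6 L/s.
Runoff depth d = ΣQ_DR·Δt / A = 118.9 × 10800 / (8.56 ha) = 15.00 mm.
The 1-cm UH is the DRH scaled by (10 mm)/d, so U_p = 23.6 × 10/15.00 = 15.7 L/s.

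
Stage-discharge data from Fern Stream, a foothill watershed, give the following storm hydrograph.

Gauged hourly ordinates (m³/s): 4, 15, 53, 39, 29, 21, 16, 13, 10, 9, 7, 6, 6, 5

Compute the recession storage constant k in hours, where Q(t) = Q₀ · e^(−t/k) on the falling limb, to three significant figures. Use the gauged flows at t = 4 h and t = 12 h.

k ≈ 5.08 h

On the falling limb, Q drops from 29 to 6 m³/s between t = 4 h and t = 12 h (Δt = 8 h).
k = −Δt / ln(Q₂/Q₁) = −8 / ln(6/29) = 5.08 h.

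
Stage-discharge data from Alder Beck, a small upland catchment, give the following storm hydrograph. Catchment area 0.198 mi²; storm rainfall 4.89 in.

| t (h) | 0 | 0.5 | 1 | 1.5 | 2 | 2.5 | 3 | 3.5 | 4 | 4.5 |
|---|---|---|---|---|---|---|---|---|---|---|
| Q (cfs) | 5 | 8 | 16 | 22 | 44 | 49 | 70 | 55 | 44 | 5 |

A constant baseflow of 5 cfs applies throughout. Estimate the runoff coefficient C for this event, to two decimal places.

ΣQ_DR = 268.0 cfs; V = ΣQ_DR·Δt = 4.824 × 10^5 ft³.
Runoff depth d = V / A = 1.049 in.
C = d / P = 1.049 / 4.89 = 0.21.

C ≈ 0.21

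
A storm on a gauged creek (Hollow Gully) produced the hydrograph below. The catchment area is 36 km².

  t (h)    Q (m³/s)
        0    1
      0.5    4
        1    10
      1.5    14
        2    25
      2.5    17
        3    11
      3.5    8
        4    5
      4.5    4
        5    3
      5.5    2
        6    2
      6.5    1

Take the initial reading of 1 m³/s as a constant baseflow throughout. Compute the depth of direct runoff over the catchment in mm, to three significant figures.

Direct runoff: 0.0, 3.0, 9.0, 13.0, 24.0, 16.0, 10.0, 7.0, 4.0, 3.0, 2.0, 1.0, 1.0, 0.0 m³/s; ΣQ_DR = 93.00 m³/s.
V = ΣQ_DR · Δt = 93.00 × 1800 s = 1.674 × 10^5 m³.
Over A = 36 km², depth = V / A = 4.65 mm.

d ≈ 4.65 mm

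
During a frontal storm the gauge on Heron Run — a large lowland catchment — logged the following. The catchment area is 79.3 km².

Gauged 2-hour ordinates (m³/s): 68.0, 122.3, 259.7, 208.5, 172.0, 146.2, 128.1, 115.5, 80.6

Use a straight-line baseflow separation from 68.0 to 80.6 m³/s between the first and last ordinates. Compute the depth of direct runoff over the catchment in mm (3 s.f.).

d ≈ 57.4 mm

Direct runoff: 0.00, 52.73, 188.55, 135.78, 97.70, 70.33, 50.65, 36.48, 0.00 m³/s; ΣQ_DR = 632.2 m³/s.
V = ΣQ_DR · Δt = 632.2 × 7200 s = 4.552 × 10^6 m³.
Over A = 79.3 km², depth = V / A = 57.4 mm.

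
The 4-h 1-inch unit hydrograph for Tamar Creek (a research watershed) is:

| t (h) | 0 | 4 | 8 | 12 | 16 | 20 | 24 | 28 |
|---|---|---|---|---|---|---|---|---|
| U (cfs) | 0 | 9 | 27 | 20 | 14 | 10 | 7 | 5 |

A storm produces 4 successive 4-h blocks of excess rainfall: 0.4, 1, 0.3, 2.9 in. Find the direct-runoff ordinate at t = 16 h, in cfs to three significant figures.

Q ≈ 59.8 cfs

By discrete convolution, Q_j = Σ (P_i / 1 in) · U_{j−i}.
At t = 16 h (j=4): Q = (0.4/1)·14 + (1/1)·20 + (0.3/1)·27 + (2.9/1)·9 = 59.8 cfs.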